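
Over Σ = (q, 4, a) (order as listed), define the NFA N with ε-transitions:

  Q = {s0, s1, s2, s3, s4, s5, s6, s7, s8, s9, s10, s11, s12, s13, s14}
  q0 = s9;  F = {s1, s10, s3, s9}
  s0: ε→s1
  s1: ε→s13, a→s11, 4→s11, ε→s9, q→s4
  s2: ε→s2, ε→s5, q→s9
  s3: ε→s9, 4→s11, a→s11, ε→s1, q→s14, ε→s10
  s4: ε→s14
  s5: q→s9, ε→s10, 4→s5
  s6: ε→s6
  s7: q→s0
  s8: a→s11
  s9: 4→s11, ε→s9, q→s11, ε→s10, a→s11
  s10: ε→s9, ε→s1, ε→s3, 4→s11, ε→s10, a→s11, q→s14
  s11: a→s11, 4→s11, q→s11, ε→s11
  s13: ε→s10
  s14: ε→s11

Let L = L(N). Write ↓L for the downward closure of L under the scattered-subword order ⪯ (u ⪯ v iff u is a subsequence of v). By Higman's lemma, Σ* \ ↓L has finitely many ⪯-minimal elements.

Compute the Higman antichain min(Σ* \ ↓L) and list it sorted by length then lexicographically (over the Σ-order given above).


min(Σ*\↓L) = [q, 4, a].

|Q|=15, |F|=4, |δ|=40 (20 ε).
min D↑ (2 st, q0=0, F={1}): 0:q→1,4→1,a→1 1:q→1,4→1,a→1.
'q': |S_i|=[8, 3] end={s11,s14,s4} — reject; 1/1 single-dels accept.
'4': |S_i|=[8, 1] end={s11} — reject; 1/1 deletions ∈↓L.
'a': |S_i|=[8, 1] end={s11} ∉↓L; 1/1 del acc.
3 words, ⪯-incomp.


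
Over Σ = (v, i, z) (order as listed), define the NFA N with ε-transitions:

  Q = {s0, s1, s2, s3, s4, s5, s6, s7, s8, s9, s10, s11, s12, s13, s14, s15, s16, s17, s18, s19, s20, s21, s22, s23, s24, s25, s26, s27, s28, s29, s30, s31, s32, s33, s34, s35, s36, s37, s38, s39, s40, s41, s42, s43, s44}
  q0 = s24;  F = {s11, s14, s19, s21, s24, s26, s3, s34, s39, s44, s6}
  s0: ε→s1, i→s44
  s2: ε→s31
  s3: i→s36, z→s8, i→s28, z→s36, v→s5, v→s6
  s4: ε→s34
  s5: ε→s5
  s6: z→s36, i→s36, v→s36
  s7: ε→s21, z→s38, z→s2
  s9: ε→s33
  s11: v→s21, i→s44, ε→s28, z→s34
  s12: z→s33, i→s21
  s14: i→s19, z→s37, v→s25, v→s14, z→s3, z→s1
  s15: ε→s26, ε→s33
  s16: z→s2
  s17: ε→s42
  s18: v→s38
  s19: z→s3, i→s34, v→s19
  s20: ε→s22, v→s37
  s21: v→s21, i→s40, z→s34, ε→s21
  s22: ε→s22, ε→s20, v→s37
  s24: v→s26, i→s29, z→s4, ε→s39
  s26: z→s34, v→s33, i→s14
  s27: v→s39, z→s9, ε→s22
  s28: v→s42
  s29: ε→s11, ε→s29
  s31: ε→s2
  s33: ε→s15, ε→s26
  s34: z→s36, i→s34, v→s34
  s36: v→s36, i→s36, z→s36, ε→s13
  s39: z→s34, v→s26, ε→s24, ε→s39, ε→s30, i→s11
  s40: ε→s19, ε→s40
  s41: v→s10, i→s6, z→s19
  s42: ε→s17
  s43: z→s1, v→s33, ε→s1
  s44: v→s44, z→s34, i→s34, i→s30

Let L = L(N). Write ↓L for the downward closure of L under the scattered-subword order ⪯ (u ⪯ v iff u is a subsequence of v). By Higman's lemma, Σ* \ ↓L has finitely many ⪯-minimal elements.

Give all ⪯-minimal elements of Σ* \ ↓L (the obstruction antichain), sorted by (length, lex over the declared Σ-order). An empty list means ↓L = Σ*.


|Q|=45, |F|=11, |δ|=89 (29 ε).
min D↑ (11 st, q0=0, F={7}): 0:v→1,i→2,z→3 1:v→1,i→4,z→3 2:v→5,i→6,z→3 3:v→3,i→3,z→7 4:v→4,i→8,z→9 5:v→5,i→8,z→3 6:v→6,i→3,z→3 7:v→7,i→7,z→7 8:v→8,i→3,z→9 9:v→10,i→7,z→7 10:v→7,i→7,z→7 (ε-aug+det+¬).
'zz': run [27, 13, 3] end={s13,s36,s8} rej; 2/2 del acc.
'vizi': |S_i|=[27, 22, 17, 11, 5] end={s13,s17,s28,s36,s42} — reject; 4/4 single-dels accept.
'iiiz': |S_i|=[27, 21, 14, 7, 2] end={s13,s36} rej; 4/4 deletions ∈↓L.
'vizvv': N↓-sim [27, 22, 17, 11, 6, 2] end={s13,s36} rej; 5/5 deletions ∈↓L.
4 words, ⪯-incomp.

min(Σ*\↓L) = [zz, vizi, iiiz, vizvv].


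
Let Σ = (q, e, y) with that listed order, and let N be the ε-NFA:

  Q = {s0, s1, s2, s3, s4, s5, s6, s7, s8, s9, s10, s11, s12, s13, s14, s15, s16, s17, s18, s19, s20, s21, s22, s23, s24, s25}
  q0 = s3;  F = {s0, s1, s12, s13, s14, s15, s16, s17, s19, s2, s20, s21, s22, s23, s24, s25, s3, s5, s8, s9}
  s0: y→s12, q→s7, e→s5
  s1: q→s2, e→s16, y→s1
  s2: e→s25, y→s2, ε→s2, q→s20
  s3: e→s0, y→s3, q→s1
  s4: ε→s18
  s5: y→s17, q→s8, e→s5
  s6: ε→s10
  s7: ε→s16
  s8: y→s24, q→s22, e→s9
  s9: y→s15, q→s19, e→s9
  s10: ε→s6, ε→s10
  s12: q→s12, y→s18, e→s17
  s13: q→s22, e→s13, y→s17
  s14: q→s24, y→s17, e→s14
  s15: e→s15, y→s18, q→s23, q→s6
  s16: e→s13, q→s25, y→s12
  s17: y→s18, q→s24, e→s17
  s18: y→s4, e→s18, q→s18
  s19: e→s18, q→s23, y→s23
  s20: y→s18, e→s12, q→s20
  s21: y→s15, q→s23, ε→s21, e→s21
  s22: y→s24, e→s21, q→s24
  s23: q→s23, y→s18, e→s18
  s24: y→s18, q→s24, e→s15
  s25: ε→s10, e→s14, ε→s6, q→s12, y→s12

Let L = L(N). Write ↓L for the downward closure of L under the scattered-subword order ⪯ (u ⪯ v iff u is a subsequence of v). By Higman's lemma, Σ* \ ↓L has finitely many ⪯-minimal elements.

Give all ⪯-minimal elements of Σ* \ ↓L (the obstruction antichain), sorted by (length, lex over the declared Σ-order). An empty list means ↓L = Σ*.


min(Σ*\↓L) = [eyy, qqqy, eeqeqe].

|Q|=26, |F|=20, |δ|=73 (9 ε).
min D↑ (21 st, q0=0, F={12}): 0:q→1,e→2,y→0 1:q→3,e→4,y→1 2:q→4,e→5,y→6 3:q→7,e→8,y→3 4:q→8,e→9,y→6 5:q→10,e→5,y→11 6:q→6,e→11,y→12 7:q→7,e→6,y→12 8:q→6,e→13,y→6 9:q→14,e→9,y→11 10:q→14,e→15,y→16 11:q→16,e→11,y→12 12:q→12,e→12,y→12 13:q→16,e→13,y→11 14:q→16,e→17,y→16 15:q→18,e→15,y→19 16:q→16,e→19,y→12 17:q→20,e→17,y→19 18:q→20,e→12,y→20 19:q→20,e→19,y→12 20:q→20,e→12,y→12.
'eyy': N↓-sim [25, 21, 9, 2] end={s18,s4} rej; 3/3 single-dels accept.
'qqqy': N↓-sim [25, 22, 16, 10, 2] end={s18,s4} ∉↓L; 4/4 single-dels accept.
'eeqeqe': N↓-sim [25, 21, 16, 12, 9, 6, 2] end={s18,s4} ∉↓L; 6/6 single-dels accept.
3 obstructions.


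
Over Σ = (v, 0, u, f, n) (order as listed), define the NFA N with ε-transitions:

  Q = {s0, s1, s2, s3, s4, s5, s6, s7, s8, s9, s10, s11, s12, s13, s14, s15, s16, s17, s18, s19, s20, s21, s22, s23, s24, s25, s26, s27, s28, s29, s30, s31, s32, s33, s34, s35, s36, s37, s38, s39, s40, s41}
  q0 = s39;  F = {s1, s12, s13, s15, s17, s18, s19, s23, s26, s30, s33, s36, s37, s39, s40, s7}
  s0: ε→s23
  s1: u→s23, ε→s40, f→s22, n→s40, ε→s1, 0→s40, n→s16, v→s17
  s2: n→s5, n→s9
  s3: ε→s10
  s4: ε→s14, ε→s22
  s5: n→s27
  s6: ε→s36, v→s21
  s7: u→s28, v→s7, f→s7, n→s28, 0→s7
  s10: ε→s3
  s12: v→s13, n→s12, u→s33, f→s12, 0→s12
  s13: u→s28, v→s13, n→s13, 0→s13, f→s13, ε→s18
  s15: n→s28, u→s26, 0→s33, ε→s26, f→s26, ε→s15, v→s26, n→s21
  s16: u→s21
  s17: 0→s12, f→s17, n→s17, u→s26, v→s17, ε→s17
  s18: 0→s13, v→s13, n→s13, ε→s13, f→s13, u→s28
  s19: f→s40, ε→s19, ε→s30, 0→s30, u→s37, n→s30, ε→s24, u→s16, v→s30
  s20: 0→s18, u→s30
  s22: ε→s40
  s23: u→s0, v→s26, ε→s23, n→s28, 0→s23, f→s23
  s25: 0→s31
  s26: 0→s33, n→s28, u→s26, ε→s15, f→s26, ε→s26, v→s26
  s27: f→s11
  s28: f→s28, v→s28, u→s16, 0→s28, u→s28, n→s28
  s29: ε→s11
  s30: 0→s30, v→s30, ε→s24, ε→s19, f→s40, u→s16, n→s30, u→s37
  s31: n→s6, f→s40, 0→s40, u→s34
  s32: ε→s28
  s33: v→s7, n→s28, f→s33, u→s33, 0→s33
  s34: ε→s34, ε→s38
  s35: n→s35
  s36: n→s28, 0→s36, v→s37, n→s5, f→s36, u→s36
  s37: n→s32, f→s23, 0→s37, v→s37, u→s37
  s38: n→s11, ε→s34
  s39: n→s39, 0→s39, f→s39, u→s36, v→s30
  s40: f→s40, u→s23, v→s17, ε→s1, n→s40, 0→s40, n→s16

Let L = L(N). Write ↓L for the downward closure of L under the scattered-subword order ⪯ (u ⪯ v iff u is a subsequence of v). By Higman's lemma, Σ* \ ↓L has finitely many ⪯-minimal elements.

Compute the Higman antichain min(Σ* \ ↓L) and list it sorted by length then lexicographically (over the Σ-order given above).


|Q|=42, |F|=16, |δ|=135 (28 ε).
min D↑ (13 st, q0=0, F={5}): 0:v→1,0→0,u→2,f→0,n→0 1:v→1,0→1,u→3,f→4,n→1 2:v→3,0→2,u→2,f→2,n→5 3:v→3,0→3,u→3,f→6,n→5 4:v→7,0→4,u→6,f→4,n→4 5:v→5,0→5,u→5,f→5,n→5 6:v→8,0→6,u→6,f→6,n→5 7:v→7,0→9,u→8,f→7,n→7 8:v→8,0→10,u→8,f→8,n→5 9:v→11,0→9,u→10,f→9,n→9 10:v→12,0→10,u→10,f→10,n→5 11:v→11,0→11,u→5,f→11,n→11 12:v→12,0→12,u→5,f→12,n→5 [Hopcroft].
'un': run [26, 15, 7] end={s11,s16,s21,s27,s28,s32,s5} ∉↓L; 2/2 del acc.
'vfv0vu': N↓-sim [26, 21, 16, 11, 8, 6, 3] end={s16,s21,s28} ∉↓L; 6/6 del acc.
2 words, ⪯-incomp.

min(Σ*\↓L) = [un, vfv0vu].


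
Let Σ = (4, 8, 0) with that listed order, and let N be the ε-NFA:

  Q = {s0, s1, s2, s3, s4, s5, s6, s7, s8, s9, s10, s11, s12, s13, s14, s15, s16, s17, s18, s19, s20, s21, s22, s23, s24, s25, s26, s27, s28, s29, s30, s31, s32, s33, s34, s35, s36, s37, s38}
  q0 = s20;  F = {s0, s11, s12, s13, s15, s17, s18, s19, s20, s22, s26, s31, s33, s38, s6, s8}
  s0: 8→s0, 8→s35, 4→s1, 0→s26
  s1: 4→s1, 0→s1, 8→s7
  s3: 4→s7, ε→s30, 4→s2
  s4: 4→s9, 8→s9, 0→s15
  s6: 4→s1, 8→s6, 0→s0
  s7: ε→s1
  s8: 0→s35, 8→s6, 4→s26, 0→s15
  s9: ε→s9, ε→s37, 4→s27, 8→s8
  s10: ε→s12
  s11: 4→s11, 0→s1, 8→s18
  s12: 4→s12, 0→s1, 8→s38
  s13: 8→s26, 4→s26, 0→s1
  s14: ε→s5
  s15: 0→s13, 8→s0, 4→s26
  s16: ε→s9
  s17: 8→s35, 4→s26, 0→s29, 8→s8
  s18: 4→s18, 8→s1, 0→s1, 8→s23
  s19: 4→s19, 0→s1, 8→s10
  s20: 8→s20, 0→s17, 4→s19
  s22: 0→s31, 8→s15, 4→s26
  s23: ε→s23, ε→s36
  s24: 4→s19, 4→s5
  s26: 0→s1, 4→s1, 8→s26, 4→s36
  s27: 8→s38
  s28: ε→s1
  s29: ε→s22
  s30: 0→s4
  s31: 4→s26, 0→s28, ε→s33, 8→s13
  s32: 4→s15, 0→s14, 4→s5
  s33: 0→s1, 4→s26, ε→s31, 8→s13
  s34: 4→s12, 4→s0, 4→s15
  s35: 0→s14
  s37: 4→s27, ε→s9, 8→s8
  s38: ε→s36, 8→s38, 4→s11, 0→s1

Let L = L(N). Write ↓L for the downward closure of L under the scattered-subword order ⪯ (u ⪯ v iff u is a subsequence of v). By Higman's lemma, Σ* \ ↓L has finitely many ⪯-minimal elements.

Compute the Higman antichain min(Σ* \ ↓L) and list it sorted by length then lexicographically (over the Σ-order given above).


|Q|=39, |F|=16, |δ|=91 (15 ε).
min D↑ (16 st, q0=0, F={4}): 0:4→1,8→0,0→2 1:4→1,8→3,0→4 2:4→5,8→6,0→7 3:4→3,8→8,0→4 4:4→4,8→4,0→4 5:4→4,8→5,0→4 6:4→5,8→9,0→10 7:4→5,8→10,0→11 8:4→12,8→8,0→4 9:4→4,8→9,0→13 10:4→5,8→13,0→14 11:4→5,8→14,0→4 12:4→12,8→15,0→4 13:4→4,8→13,0→5 14:4→5,8→5,0→4 15:4→15,8→4,0→4 (ε-aug+det+¬).
'40': |S_i|=[26, 11, 2] end={s1,s7} rej; 2/2 single-dels accept.
'044': N↓-sim [26, 18, 4, 3] end={s1,s36,s7} — reject; 3/3 deletions ∈↓L.
'0884': run [26, 18, 12, 9, 3] end={s1,s36,s7} ∉↓L; 4/4 del acc.
'0000': |S_i|=[26, 18, 15, 10, 3] end={s1,s28,s7} — reject; 4/4 del acc.
'488488': run [26, 11, 10, 8, 6, 5, 4] end={s1,s23,s36,s7} rej; 6/6 single-dels accept.
5 obstructions.

A = [40, 044, 0884, 0000, 488488].


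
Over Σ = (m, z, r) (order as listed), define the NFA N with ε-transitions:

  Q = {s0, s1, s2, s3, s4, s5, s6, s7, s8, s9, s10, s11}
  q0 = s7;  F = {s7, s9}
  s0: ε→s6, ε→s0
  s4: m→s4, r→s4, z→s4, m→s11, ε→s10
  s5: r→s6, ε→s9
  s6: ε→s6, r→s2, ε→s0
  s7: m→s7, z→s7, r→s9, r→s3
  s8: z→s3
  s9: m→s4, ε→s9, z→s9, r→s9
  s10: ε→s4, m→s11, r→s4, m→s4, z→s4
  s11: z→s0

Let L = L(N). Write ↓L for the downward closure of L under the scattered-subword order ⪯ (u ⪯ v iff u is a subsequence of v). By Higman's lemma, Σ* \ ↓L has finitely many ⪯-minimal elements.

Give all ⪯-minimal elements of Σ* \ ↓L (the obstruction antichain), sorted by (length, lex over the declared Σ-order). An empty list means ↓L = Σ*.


|Q|=12, |F|=2, |δ|=27 (8 ε).
min D↑ (3 st, q0=0, F={2}): 0:m→0,z→0,r→1 1:m→2,z→1,r→1 2:m→2,z→2,r→2.
'rm': N↓-sim [9, 8, 6] end={s0,s10,s11,s2,s4,s6} ∉↓L; 2/2 single-dels accept.
1 obstructions.

A = [rm].


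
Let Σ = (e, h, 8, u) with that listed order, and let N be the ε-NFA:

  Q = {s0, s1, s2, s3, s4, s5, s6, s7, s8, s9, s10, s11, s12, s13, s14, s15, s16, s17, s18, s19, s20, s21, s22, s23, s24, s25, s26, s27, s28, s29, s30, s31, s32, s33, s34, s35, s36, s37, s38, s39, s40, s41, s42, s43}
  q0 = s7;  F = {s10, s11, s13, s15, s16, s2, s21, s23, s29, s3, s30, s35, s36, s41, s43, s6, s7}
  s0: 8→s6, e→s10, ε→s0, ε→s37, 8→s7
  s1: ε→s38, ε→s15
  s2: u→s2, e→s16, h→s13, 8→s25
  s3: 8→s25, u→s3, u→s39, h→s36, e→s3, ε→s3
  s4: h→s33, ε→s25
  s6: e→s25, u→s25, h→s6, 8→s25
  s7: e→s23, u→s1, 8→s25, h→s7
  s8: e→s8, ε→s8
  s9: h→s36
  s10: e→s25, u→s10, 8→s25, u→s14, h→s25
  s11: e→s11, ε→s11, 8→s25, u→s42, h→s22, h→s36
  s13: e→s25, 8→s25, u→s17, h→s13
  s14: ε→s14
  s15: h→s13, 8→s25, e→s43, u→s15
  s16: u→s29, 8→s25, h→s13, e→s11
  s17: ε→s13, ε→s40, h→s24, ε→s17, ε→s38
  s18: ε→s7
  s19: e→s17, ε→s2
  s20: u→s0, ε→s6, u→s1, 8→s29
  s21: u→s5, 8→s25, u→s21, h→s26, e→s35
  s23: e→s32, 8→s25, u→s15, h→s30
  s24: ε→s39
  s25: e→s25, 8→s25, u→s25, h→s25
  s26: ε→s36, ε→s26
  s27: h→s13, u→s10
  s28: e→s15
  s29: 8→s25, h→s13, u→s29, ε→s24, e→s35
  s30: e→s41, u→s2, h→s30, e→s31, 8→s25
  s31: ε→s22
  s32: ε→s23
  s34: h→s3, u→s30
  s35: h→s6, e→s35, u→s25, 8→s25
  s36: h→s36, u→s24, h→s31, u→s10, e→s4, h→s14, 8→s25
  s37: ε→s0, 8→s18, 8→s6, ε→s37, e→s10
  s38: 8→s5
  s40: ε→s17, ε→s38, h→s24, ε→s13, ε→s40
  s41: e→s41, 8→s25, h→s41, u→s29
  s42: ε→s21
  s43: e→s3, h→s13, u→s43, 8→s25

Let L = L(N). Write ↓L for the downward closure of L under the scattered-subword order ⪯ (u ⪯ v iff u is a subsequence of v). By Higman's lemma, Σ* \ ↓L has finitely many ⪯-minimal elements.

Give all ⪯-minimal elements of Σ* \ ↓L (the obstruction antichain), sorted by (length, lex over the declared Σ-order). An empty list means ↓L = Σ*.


|Q|=44, |F|=17, |δ|=130 (29 ε).
min D↑ (18 st, q0=0, F={2}): 0:e→1,h→0,8→2,u→3 1:e→1,h→4,8→2,u→3 2:e→2,h→2,8→2,u→2 3:e→5,h→6,8→2,u→3 4:e→7,h→4,8→2,u→8 5:e→9,h→6,8→2,u→5 6:e→2,h→6,8→2,u→6 7:e→7,h→7,8→2,u→10 8:e→11,h→6,8→2,u→8 9:e→9,h→12,8→2,u→9 10:e→13,h→6,8→2,u→10 11:e→14,h→6,8→2,u→10 12:e→2,h→12,8→2,u→15 13:e→13,h→16,8→2,u→2 14:e→14,h→12,8→2,u→17 15:e→2,h→2,8→2,u→15 16:e→2,h→16,8→2,u→2 17:e→13,h→12,8→2,u→17 [Hopcroft].
'8': N↓-sim [33, 2] end={s25,s5} — reject; 1/1 del acc.
'uhe': N↓-sim [33, 28, 17, 3] end={s25,s33,s4} rej; 3/3 del acc.
'eheueu': |S_i|=[33, 31, 26, 24, 21, 5, 1] end={s25} — reject; 6/6 single-dels accept.
'ueehuh': N↓-sim [33, 28, 25, 18, 12, 5, 1] end={s25} — reject; 6/6 del acc.
4 words, ⪯-incomp.

A = [8, uhe, eheueu, ueehuh].


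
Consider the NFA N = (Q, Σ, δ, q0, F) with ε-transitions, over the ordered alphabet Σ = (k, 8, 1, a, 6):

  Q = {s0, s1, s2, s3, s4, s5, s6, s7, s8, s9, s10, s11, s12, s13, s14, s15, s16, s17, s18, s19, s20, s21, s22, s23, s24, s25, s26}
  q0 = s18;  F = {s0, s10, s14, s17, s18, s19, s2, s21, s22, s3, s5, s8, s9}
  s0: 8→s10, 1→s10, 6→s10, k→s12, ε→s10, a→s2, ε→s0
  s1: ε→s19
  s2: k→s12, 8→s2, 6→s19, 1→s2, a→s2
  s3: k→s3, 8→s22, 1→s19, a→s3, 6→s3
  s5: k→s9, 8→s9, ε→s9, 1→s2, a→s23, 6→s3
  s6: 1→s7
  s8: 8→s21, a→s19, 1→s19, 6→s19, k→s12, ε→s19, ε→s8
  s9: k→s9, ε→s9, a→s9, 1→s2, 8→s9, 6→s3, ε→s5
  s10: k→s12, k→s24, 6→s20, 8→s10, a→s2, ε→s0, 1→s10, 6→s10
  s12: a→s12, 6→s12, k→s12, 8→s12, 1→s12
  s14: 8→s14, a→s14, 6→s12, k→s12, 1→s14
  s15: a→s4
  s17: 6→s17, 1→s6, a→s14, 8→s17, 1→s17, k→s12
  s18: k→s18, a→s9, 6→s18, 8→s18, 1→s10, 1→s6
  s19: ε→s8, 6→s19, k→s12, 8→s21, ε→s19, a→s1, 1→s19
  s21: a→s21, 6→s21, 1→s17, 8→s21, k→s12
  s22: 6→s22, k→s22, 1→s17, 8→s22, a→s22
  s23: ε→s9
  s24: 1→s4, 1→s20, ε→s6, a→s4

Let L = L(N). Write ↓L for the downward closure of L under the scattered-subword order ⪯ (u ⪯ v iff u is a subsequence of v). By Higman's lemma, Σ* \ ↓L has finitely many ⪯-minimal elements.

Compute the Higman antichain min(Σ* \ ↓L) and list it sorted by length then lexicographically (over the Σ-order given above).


min(Σ*\↓L) = [1k, a681a6].

|Q|=27, |F|=13, |δ|=92 (13 ε).
min D↑ (11 st, q0=0, F={3}): 0:k→0,8→0,1→1,a→2,6→0 1:k→3,8→1,1→1,a→4,6→1 2:k→2,8→2,1→4,a→2,6→5 3:k→3,8→3,1→3,a→3,6→3 4:k→3,8→4,1→4,a→4,6→6 5:k→5,8→7,1→6,a→5,6→5 6:k→3,8→8,1→6,a→6,6→6 7:k→7,8→7,1→9,a→7,6→7 8:k→3,8→8,1→9,a→8,6→8 9:k→3,8→9,1→9,a→10,6→9 10:k→3,8→10,1→10,a→10,6→3.
'1k': run [21, 15, 6] end={s12,s20,s24,s4,s6,s7} — reject; 2/2 single-dels accept.
'a681a6': N↓-sim [21, 16, 11, 7, 5, 2, 1] end={s12} rej; 6/6 del acc.
2 obstructions.


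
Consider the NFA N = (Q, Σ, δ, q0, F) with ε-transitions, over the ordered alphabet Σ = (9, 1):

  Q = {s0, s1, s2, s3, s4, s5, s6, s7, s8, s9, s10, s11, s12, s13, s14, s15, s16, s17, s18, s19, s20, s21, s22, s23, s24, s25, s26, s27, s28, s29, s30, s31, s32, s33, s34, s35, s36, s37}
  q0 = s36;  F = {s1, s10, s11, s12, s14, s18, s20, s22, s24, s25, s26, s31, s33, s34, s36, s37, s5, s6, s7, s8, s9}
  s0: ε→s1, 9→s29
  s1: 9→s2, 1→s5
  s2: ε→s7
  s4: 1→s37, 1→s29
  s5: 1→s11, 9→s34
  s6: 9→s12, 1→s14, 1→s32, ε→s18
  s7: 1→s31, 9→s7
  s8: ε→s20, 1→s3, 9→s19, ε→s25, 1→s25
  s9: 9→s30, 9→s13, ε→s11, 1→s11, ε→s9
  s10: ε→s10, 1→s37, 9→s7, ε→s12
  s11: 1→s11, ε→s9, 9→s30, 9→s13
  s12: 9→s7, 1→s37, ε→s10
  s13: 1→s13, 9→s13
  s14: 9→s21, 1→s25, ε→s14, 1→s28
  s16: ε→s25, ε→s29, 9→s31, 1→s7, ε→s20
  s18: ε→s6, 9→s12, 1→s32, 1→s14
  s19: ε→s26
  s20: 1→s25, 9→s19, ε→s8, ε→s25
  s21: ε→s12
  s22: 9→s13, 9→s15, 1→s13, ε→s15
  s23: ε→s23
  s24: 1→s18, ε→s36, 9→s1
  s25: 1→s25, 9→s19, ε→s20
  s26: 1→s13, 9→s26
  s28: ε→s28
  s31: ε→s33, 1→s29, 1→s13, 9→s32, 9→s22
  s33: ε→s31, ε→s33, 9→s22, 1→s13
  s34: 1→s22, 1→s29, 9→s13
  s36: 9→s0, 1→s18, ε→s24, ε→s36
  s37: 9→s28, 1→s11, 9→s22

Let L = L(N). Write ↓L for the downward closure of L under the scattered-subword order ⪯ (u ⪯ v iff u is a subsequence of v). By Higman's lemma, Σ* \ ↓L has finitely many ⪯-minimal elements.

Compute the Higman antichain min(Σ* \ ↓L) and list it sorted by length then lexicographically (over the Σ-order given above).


|Q|=38, |F|=21, |δ|=90 (30 ε).
min D↑ (15 st, q0=0, F={13}): 0:9→1,1→2 1:9→3,1→4 2:9→5,1→6 3:9→3,1→7 4:9→8,1→9 5:9→3,1→10 6:9→5,1→11 7:9→12,1→13 8:9→13,1→12 9:9→13,1→9 10:9→12,1→9 11:9→14,1→11 12:9→13,1→13 13:9→13,1→13 14:9→14,1→13 (ε-aug+det+¬).
'9911': N↓-sim [32, 23, 13, 7, 2] end={s13,s29} rej; 4/4 del acc.
'9199': |S_i|=[32, 23, 14, 8, 2] end={s13,s15} — reject; 4/4 del acc.
'9119': run [32, 23, 14, 7, 3] end={s13,s15,s30} ∉↓L; 4/4 deletions ∈↓L.
'19191': run [32, 27, 19, 12, 6, 1] end={s13} rej; 5/5 deletions ∈↓L.
'11191': N↓-sim [32, 27, 23, 18, 8, 1] end={s13} — reject; 5/5 del acc.
5 words, ⪯-incomp.

Antichain: [9911, 9199, 9119, 19191, 11191].


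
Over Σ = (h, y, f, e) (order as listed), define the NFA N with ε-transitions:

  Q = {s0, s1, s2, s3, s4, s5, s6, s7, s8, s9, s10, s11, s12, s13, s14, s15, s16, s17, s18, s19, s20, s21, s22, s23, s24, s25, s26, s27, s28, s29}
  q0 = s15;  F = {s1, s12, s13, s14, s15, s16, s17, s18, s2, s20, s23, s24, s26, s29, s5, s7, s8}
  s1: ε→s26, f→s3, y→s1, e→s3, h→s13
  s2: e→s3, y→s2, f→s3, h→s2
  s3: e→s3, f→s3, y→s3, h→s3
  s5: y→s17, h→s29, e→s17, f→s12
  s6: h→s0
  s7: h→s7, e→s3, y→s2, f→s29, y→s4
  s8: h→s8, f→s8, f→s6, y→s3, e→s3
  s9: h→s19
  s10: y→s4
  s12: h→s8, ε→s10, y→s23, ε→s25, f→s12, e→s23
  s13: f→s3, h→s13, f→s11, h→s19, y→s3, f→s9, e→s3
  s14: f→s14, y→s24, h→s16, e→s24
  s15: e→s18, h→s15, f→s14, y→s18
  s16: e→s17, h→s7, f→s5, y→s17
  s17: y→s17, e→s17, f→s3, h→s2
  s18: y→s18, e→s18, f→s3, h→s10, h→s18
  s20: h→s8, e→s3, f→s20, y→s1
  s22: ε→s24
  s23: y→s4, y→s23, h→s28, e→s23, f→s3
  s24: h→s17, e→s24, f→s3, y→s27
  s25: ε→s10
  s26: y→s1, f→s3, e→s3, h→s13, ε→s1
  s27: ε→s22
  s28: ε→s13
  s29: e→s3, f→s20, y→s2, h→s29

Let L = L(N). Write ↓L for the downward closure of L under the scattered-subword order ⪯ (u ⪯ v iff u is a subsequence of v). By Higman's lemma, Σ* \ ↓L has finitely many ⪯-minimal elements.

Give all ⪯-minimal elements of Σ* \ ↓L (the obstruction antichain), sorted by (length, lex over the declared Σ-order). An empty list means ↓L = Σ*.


|Q|=30, |F|=17, |δ|=90 (8 ε).
min D↑ (17 st, q0=0, F={3}): 0:h→0,y→1,f→2,e→1 1:h→1,y→1,f→3,e→1 2:h→4,y→5,f→2,e→5 3:h→3,y→3,f→3,e→3 4:h→6,y→7,f→8,e→7 5:h→7,y→5,f→3,e→5 6:h→6,y→9,f→10,e→3 7:h→9,y→7,f→3,e→7 8:h→10,y→7,f→11,e→7 9:h→9,y→9,f→3,e→3 10:h→10,y→9,f→12,e→3 11:h→13,y→14,f→11,e→14 12:h→13,y→15,f→12,e→3 13:h→13,y→3,f→13,e→3 14:h→16,y→14,f→3,e→14 15:h→16,y→15,f→3,e→3 16:h→16,y→3,f→3,e→3 (ε-aug+det+¬).
'yf': |S_i|=[29, 17, 4] end={s11,s19,s3,s9} ∉↓L; 2/2 single-dels accept.
'ef': N↓-sim [29, 15, 4] end={s11,s19,s3,s9} rej; 2/2 single-dels accept.
'fhhe': run [29, 27, 23, 16, 1] end={s3} — reject; 4/4 deletions ∈↓L.
'fhffhy': N↓-sim [29, 27, 23, 21, 17, 9, 1] end={s3} ∉↓L; 6/6 single-dels accept.
4 minimals (antichain).

Antichain: [yf, ef, fhhe, fhffhy].


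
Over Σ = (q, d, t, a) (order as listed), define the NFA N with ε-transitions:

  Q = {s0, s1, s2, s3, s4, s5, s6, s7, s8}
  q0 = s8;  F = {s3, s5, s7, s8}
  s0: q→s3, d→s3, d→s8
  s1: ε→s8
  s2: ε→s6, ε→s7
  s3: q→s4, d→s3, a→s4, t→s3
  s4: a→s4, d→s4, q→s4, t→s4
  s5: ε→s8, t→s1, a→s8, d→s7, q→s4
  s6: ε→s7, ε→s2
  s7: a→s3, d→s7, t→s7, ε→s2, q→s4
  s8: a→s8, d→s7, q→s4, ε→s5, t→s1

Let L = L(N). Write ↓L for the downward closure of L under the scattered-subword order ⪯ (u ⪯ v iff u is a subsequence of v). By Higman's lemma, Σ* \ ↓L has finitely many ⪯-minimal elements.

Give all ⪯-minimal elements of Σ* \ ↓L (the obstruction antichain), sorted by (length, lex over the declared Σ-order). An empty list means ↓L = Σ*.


A = [q, daa].

|Q|=9, |F|=4, |δ|=31 (8 ε).
min D↑ (4 st, q0=0, F={1}): 0:q→1,d→2,t→0,a→0 1:q→1,d→1,t→1,a→1 2:q→1,d→2,t→2,a→3 3:q→1,d→3,t→3,a→1 [Hopcroft].
'q': run [8, 1] end={s4} ∉↓L; 1/1 deletions ∈↓L.
'daa': |S_i|=[8, 5, 2, 1] end={s4} ∉↓L; 3/3 del acc.
2 minimals (antichain).


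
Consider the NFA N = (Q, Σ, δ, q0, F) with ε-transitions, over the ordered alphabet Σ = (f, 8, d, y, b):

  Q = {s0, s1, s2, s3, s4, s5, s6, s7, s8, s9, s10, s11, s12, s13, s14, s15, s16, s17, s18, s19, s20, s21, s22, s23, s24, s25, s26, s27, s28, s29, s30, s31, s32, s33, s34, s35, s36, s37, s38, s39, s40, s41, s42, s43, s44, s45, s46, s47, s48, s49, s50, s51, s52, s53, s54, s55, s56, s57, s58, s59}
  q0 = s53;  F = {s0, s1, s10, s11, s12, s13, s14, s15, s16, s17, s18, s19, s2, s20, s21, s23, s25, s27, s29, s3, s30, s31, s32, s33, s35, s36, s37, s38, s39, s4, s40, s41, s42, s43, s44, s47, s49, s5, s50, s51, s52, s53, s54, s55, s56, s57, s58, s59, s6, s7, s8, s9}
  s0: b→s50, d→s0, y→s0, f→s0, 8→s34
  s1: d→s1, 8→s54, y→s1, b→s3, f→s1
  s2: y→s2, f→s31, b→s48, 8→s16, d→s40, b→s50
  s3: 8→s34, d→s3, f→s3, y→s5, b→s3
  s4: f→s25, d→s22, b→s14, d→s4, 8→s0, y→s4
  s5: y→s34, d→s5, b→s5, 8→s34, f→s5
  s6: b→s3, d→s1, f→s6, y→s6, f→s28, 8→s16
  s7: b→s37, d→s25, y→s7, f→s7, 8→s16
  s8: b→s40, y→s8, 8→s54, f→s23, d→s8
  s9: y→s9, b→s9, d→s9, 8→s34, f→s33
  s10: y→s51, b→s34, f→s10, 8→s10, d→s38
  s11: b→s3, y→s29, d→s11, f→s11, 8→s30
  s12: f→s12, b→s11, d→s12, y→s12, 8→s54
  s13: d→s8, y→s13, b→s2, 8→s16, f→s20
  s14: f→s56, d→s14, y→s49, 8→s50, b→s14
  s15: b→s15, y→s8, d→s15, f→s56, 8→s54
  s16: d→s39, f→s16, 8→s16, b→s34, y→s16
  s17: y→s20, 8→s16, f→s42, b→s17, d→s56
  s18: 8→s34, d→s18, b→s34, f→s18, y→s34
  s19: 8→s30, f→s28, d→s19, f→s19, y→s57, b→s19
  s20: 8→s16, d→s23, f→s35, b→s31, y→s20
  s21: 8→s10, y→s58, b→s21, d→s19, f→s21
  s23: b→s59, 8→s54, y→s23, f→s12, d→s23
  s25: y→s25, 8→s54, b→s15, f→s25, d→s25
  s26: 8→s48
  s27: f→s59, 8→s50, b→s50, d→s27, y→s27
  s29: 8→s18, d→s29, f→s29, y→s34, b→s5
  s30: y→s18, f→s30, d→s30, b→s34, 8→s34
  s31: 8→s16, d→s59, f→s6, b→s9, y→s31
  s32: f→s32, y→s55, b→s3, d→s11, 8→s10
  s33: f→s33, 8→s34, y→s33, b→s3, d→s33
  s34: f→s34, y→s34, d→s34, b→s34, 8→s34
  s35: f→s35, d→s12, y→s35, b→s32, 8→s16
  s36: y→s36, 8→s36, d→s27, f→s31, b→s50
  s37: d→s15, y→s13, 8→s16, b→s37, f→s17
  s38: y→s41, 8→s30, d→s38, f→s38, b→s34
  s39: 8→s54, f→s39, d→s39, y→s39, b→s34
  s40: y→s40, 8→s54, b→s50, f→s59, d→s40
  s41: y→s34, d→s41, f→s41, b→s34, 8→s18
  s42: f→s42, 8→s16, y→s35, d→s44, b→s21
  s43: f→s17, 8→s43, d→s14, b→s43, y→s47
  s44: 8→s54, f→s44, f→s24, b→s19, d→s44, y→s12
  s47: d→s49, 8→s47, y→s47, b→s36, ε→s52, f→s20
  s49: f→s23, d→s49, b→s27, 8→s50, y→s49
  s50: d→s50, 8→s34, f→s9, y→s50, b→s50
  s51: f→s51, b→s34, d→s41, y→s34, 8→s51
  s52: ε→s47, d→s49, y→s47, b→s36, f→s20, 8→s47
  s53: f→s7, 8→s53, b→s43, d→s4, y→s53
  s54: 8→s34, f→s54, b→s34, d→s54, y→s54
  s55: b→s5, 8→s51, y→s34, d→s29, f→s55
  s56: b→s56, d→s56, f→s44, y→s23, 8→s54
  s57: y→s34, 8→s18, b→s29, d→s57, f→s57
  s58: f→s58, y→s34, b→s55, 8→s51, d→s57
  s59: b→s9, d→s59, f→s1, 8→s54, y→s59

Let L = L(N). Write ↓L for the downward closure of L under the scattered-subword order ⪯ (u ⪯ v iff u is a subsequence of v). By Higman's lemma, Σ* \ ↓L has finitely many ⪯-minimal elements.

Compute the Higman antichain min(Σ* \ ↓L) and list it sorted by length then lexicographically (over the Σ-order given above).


|Q|=60, |F|=52, |δ|=273 (2 ε).
min D↑ (52 st, q0=0, F={12}): 0:f→1,8→0,d→2,y→0,b→3 1:f→1,8→4,d→5,y→1,b→6 2:f→5,8→7,d→2,y→2,b→8 3:f→9,8→3,d→8,y→10,b→3 4:f→4,8→4,d→11,y→4,b→12 5:f→5,8→13,d→5,y→5,b→14 6:f→9,8→4,d→14,y→15,b→6 7:f→7,8→12,d→7,y→7,b→16 8:f→17,8→16,d→8,y→18,b→8 9:f→19,8→4,d→17,y→20,b→9 10:f→20,8→10,d→18,y→10,b→21 11:f→11,8→13,d→11,y→11,b→12 12:f→12,8→12,d→12,y→12,b→12 13:f→13,8→12,d→13,y→13,b→12 14:f→17,8→13,d→14,y→22,b→14 15:f→20,8→4,d→22,y→15,b→23 16:f→24,8→12,d→16,y→16,b→16 17:f→25,8→13,d→17,y→26,b→17 18:f→26,8→16,d→18,y→18,b→27 19:f→19,8→4,d→25,y→28,b→29 20:f→28,8→4,d→26,y→20,b→30 21:f→30,8→21,d→27,y→21,b→16 22:f→26,8→13,d→22,y→22,b→31 23:f→30,8→4,d→31,y→23,b→16 24:f→32,8→12,d→24,y→24,b→24 25:f→25,8→13,d→25,y→33,b→34 26:f→33,8→13,d→26,y→26,b→35 27:f→35,8→16,d→27,y→27,b→16 28:f→28,8→4,d→33,y→28,b→36 29:f→29,8→37,d→34,y→38,b→29 30:f→39,8→4,d→35,y→30,b→24 31:f→35,8→13,d→31,y→31,b→16 32:f→32,8→12,d→32,y→32,b→40 33:f→33,8→13,d→33,y→33,b→41 34:f→34,8→42,d→34,y→43,b→34 35:f→44,8→13,d→35,y→35,b→24 36:f→36,8→37,d→41,y→45,b→40 37:f→37,8→37,d→46,y→47,b→12 38:f→38,8→47,d→43,y→12,b→45 39:f→39,8→4,d→44,y→39,b→40 40:f→40,8→12,d→40,y→48,b→40 41:f→41,8→42,d→41,y→49,b→40 42:f→42,8→12,d→42,y→50,b→12 43:f→43,8→50,d→43,y→12,b→49 44:f→44,8→13,d→44,y→44,b→40 45:f→45,8→47,d→49,y→12,b→48 46:f→46,8→42,d→46,y→51,b→12 47:f→47,8→47,d→51,y→12,b→12 48:f→48,8→12,d→48,y→12,b→48 49:f→49,8→50,d→49,y→12,b→48 50:f→50,8→12,d→50,y→12,b→12 51:f→51,8→50,d→51,y→12,b→12 (ε-aug+det+¬).
'f8b': |S_i|=[57, 47, 10, 1] end={s34} rej; 3/3 deletions ∈↓L.
'd88': N↓-sim [57, 34, 10, 1] end={s34} rej; 3/3 single-dels accept.
'bybb8': N↓-sim [57, 51, 40, 29, 7, 1] end={s34} rej; 5/5 del acc.
'bffbyy': |S_i|=[57, 51, 36, 29, 18, 9, 1] end={s34} ∉↓L; 6/6 single-dels accept.
4 words, ⪯-incomp.

A = [f8b, d88, bybb8, bffbyy].


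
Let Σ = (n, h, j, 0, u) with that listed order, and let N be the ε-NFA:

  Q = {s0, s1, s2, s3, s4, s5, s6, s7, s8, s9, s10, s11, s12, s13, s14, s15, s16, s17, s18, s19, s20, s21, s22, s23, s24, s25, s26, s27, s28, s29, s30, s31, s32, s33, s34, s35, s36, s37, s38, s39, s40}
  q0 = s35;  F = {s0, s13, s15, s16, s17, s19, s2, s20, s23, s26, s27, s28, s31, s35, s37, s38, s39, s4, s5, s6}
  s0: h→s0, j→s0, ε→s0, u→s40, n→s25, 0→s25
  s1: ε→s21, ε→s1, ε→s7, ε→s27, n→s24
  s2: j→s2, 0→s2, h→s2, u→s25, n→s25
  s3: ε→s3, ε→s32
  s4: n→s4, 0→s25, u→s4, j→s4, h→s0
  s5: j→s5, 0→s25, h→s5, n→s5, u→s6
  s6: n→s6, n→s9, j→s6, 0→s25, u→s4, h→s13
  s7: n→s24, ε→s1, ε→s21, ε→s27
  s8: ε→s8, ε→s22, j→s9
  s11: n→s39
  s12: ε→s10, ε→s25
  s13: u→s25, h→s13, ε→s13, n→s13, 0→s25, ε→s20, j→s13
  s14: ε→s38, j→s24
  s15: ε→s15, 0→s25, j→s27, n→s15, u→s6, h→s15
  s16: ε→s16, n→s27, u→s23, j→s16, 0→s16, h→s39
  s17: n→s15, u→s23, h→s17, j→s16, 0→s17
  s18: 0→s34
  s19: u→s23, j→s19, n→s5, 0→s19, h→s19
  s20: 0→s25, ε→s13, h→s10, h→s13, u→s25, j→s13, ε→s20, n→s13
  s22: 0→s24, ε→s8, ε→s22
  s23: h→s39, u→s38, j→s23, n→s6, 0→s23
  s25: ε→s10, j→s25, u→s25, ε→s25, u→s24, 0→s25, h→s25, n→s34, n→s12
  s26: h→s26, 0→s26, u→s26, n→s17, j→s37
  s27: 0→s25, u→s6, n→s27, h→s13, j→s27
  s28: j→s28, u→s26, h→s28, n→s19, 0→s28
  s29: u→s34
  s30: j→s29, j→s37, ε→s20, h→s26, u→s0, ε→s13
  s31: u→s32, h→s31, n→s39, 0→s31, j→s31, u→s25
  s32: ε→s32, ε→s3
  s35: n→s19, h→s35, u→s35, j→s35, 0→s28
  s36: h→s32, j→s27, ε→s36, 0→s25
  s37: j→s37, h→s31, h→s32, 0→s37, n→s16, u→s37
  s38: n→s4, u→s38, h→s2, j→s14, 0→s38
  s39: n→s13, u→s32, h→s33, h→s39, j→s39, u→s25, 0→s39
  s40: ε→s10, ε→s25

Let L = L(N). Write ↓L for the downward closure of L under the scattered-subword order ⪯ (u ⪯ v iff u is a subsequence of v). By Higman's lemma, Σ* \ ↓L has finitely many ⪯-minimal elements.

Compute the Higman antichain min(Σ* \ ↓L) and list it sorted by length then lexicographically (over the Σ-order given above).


A = [nn0, nuhu, nuuhn, 0ujhu].

|Q|=41, |F|=20, |δ|=160 (32 ε).
min D↑ (20 st, q0=0, F={6}): 0:n→1,h→0,j→0,0→2,u→0 1:n→3,h→1,j→1,0→1,u→4 2:n→1,h→2,j→2,0→2,u→5 3:n→3,h→3,j→3,0→6,u→7 4:n→7,h→8,j→4,0→4,u→9 5:n→10,h→5,j→11,0→5,u→5 6:n→6,h→6,j→6,0→6,u→6 7:n→7,h→12,j→7,0→6,u→13 8:n→12,h→8,j→8,0→8,u→6 9:n→13,h→14,j→9,0→9,u→9 10:n→15,h→10,j→16,0→10,u→4 11:n→16,h→17,j→11,0→11,u→11 12:n→12,h→12,j→12,0→6,u→6 13:n→13,h→18,j→13,0→6,u→13 14:n→6,h→14,j→14,0→14,u→6 15:n→15,h→15,j→19,0→6,u→7 16:n→19,h→8,j→16,0→16,u→4 17:n→8,h→17,j→17,0→17,u→6 18:n→6,h→18,j→18,0→6,u→6 19:n→19,h→12,j→19,0→6,u→7.
'nn0': run [31, 26, 15, 5] end={s10,s12,s24,s25,s34} — reject; 3/3 single-dels accept.
'nuhu': |S_i|=[31, 26, 20, 14, 8] end={s10,s12,s24,s25,s3,s32,s34,s40} — reject; 4/4 del acc.
'nuuhn': run [31, 26, 20, 13, 8, 5] end={s10,s12,s24,s25,s34} rej; 5/5 del acc.
'0ujhu': N↓-sim [31, 30, 27, 24, 15, 8] end={s10,s12,s24,s25,s3,s32,s34,s40} ∉↓L; 5/5 single-dels accept.
4 words, ⪯-incomp.


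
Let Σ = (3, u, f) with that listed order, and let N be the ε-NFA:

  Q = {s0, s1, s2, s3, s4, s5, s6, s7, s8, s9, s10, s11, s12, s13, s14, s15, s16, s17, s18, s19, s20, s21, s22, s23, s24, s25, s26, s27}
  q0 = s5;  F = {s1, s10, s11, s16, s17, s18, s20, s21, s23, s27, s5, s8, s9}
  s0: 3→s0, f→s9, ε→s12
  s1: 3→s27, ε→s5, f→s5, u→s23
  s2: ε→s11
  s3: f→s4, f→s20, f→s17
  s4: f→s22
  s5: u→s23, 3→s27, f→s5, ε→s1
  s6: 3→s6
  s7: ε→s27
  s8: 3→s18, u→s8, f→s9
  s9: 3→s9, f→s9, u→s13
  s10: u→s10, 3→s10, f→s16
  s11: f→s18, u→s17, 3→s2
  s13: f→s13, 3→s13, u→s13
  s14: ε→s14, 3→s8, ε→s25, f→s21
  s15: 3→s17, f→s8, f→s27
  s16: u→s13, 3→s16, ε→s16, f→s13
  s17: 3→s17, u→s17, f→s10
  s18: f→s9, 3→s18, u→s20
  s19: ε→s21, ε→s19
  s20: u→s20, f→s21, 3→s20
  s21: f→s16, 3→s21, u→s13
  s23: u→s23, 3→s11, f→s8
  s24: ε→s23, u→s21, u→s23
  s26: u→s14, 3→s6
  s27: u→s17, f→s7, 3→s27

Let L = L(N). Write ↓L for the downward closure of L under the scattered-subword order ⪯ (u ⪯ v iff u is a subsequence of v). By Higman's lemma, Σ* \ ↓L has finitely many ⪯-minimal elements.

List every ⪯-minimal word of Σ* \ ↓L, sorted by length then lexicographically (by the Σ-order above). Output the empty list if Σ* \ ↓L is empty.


A = [uffu, 3ufff].

|Q|=28, |F|=13, |δ|=69 (11 ε).
min D↑ (13 st, q0=0, F={11}): 0:3→1,u→2,f→0 1:3→1,u→3,f→1 2:3→4,u→2,f→5 3:3→3,u→3,f→6 4:3→4,u→3,f→7 5:3→7,u→5,f→8 6:3→6,u→6,f→9 7:3→7,u→10,f→8 8:3→8,u→11,f→8 9:3→9,u→11,f→11 10:3→10,u→10,f→12 11:3→11,u→11,f→11 12:3→12,u→11,f→9 (ε-aug+det+¬).
'uffu': N↓-sim [16, 12, 8, 4, 1] end={s13} rej; 4/4 single-dels accept.
'3ufff': N↓-sim [16, 12, 6, 4, 2, 1] end={s13} rej; 5/5 deletions ∈↓L.
2 minimals (antichain).


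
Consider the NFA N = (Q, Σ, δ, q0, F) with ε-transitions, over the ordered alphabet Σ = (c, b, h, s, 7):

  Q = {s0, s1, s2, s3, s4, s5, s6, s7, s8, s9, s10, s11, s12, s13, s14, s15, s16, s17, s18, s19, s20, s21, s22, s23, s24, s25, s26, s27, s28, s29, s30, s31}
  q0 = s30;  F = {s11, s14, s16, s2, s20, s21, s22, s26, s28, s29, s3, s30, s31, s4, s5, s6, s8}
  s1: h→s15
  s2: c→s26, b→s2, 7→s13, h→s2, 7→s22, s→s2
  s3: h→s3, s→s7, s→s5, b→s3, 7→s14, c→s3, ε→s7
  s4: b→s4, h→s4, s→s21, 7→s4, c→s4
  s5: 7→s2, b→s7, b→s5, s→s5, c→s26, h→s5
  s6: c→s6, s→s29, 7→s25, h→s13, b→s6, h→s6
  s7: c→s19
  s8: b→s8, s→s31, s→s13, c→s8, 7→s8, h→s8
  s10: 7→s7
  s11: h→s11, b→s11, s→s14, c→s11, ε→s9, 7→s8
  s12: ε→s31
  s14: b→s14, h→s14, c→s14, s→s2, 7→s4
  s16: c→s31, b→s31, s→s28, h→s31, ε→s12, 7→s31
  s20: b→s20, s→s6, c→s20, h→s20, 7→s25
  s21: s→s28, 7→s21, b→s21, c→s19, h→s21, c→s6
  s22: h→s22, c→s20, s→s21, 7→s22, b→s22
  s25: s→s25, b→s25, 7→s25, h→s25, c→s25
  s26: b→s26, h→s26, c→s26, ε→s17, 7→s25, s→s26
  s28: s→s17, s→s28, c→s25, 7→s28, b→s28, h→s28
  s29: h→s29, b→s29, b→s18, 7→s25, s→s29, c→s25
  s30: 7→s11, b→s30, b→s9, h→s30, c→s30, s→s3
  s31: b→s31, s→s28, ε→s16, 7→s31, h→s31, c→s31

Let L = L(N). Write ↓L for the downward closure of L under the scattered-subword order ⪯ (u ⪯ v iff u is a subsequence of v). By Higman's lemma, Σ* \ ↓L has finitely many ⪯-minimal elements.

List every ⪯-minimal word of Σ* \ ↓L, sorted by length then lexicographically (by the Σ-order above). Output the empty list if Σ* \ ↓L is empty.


|Q|=32, |F|=17, |δ|=108 (6 ε).
min D↑ (17 st, q0=0, F={10}): 0:c→0,b→0,h→0,s→1,7→2 1:c→1,b→1,h→1,s→3,7→4 2:c→2,b→2,h→2,s→4,7→5 3:c→6,b→3,h→3,s→3,7→7 4:c→4,b→4,h→4,s→7,7→8 5:c→5,b→5,h→5,s→9,7→5 6:c→6,b→6,h→6,s→6,7→10 7:c→6,b→7,h→7,s→7,7→11 8:c→8,b→8,h→8,s→12,7→8 9:c→9,b→9,h→9,s→13,7→9 10:c→10,b→10,h→10,s→10,7→10 11:c→14,b→11,h→11,s→12,7→11 12:c→15,b→12,h→12,s→13,7→12 13:c→10,b→13,h→13,s→13,7→13 14:c→14,b→14,h→14,s→15,7→10 15:c→15,b→15,h→15,s→16,7→10 16:c→10,b→16,h→16,s→16,7→10.
'ssc7': run [25, 21, 15, 9, 1] end={s25} ∉↓L; 4/4 single-dels accept.
'77ssc': N↓-sim [25, 21, 16, 12, 5, 1] end={s25} rej; 5/5 del acc.
2 words, ⪯-incomp.

min(Σ*\↓L) = [ssc7, 77ssc].


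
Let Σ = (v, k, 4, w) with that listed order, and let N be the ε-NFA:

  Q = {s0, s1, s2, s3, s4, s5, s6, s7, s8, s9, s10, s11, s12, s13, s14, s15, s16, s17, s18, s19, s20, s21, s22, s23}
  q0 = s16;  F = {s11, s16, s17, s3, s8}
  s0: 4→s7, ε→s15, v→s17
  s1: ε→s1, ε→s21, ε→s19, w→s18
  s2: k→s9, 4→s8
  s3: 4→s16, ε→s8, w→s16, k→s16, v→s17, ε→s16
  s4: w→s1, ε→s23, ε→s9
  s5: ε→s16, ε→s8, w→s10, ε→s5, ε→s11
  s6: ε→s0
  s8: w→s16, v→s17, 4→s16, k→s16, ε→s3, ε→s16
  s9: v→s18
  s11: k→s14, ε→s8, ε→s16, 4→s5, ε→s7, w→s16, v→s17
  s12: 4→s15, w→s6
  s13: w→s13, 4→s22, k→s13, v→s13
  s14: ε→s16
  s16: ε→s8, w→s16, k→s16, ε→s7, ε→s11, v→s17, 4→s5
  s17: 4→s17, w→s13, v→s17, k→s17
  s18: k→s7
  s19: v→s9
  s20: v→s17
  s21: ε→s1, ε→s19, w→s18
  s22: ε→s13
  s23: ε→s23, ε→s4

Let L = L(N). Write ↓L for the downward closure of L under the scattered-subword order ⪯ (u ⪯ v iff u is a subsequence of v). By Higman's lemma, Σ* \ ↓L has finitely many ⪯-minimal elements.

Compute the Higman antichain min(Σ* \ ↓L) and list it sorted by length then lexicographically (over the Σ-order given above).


|Q|=24, |F|=5, |δ|=65 (27 ε).
min D↑ (3 st, q0=0, F={2}): 0:v→1,k→0,4→0,w→0 1:v→1,k→1,4→1,w→2 2:v→2,k→2,4→2,w→2 [Hopcroft].
'vw': N↓-sim [11, 3, 2] end={s13,s22} — reject; 2/2 deletions ∈↓L.
1 words, ⪯-incomp.

Antichain: [vw].


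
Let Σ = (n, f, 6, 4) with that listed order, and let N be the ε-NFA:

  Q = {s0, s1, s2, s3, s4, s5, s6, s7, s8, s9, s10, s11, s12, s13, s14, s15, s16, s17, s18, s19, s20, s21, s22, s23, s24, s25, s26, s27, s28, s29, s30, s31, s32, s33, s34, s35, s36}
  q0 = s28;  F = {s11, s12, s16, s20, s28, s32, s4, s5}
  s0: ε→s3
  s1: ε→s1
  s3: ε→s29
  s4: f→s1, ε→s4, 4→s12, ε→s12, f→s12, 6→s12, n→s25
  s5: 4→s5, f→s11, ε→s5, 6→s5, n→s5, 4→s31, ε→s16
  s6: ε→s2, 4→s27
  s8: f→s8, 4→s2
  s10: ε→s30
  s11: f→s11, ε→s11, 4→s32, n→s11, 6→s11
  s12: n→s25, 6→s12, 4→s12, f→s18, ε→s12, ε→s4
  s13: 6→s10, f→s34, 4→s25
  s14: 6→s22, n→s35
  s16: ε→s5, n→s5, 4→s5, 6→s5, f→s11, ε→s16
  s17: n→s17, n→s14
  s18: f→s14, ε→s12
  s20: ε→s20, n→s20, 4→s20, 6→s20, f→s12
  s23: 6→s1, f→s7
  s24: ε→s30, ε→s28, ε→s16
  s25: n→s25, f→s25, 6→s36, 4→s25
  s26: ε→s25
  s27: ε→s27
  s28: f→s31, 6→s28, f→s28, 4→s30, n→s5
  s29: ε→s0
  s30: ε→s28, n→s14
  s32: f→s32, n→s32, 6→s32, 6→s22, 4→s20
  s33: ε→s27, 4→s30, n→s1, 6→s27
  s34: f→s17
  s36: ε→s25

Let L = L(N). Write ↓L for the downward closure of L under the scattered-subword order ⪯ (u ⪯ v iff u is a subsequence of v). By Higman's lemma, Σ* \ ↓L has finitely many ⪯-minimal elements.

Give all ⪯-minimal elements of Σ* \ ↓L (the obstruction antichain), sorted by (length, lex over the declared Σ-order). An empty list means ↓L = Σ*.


|Q|=37, |F|=8, |δ|=83 (25 ε).
min D↑ (7 st, q0=0, F={6}): 0:n→1,f→0,6→0,4→0 1:n→1,f→2,6→1,4→1 2:n→2,f→2,6→2,4→3 3:n→3,f→3,6→3,4→4 4:n→4,f→5,6→4,4→4 5:n→6,f→5,6→5,4→5 6:n→6,f→6,6→6,4→6 [Hopcroft].
'nf44fn': |S_i|=[17, 15, 12, 11, 10, 9, 3] end={s25,s35,s36} ∉↓L; 6/6 single-dels accept.
1 obstructions.

A = [nf44fn].
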